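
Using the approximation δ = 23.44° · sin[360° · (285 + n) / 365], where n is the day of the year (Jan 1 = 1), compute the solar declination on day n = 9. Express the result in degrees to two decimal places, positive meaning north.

360 × (285 + 9) / 365 = 289.973°; sin(289.973°) = -0.9399.
δ = 23.44 × -0.9399 = -22.031° ≈ -22.03°.

-22.03°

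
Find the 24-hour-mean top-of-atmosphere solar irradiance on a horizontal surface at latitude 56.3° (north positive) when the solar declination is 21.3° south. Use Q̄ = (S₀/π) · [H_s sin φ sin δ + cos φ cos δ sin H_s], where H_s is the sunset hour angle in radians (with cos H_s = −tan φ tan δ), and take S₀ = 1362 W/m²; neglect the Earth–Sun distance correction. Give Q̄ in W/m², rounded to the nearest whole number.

58 W/m²

The sunset hour angle satisfies cos H_s = −tan φ tan δ = 0.5846, giving H_s = 54.23°. In radians, H_s = 0.9465.
H_s sin φ sin δ = 0.9465 × 0.8320 × -0.3633 = -0.2861.
cos φ cos δ sin H_s = 0.5548 × 0.9317 × 0.8114 = 0.4194.
Q̄ = (1362/π) × (-0.2861 + 0.4194) = 433.54 × 0.1333 = 57.79 W/m².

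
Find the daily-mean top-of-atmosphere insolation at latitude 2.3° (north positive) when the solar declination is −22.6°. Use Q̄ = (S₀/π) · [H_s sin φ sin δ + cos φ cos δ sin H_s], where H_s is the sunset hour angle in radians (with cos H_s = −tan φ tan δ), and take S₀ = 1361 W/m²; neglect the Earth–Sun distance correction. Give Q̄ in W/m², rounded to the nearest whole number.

389 W/m²

−tan φ tan δ = −(0.0402)(-0.4163) = 0.0167; H_s = arccos(0.0167) = 89.04°. In radians, H_s = 1.5540.
H_s sin φ sin δ = 1.5540 × 0.0401 × -0.3843 = -0.0239.
cos φ cos δ sin H_s = 0.9992 × 0.9232 × 0.9999 = 0.9224.
Q̄ = (1361/π) × (-0.0239 + 0.9224) = 433.22 × 0.8985 = 389.25 W/m².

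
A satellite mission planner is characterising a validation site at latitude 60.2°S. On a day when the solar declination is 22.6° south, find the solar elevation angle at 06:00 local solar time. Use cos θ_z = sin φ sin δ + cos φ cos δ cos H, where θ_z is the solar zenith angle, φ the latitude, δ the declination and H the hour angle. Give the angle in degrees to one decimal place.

19.5°

Hour angle H = 15° × (6 − 12) = -90.00°.
With φ = -60.2°, δ = -22.6°, H = -90.00°: sin φ sin δ = 0.3335, cos φ cos δ cos H = 0.0000, so cos θ_z = 0.3335.
θ_z = arccos(0.3335) = 70.52°, so the elevation is 90° − 70.52° = 19.48°.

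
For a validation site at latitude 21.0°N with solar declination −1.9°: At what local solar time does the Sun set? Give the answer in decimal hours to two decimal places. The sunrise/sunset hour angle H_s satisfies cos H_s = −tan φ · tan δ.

17.95 h

−tan φ tan δ = −(0.3839)(-0.0332) = 0.0127; H_s = arccos(0.0127) = 89.27°.
Sunset is at 12 + H_s/15 = 12 + 5.951 = 17.951 h local solar time.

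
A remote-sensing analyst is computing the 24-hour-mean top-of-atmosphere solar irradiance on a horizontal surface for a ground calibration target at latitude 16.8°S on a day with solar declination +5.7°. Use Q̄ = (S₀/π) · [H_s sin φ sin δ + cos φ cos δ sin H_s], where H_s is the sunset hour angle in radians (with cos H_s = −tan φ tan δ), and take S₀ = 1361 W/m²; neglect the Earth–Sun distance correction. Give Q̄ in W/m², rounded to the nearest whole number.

−tan φ tan δ = −(-0.3019)(0.0998) = 0.0301; H_s = arccos(0.0301) = 88.28°. In radians, H_s = 1.5408.
H_s sin φ sin δ = 1.5408 × -0.2890 × 0.0993 = -0.0442.
cos φ cos δ sin H_s = 0.9573 × 0.9951 × 0.9996 = 0.9522.
Q̄ = (1361/π) × (-0.0442 + 0.9522) = 433.22 × 0.9080 = 393.36 W/m².

393 W/m²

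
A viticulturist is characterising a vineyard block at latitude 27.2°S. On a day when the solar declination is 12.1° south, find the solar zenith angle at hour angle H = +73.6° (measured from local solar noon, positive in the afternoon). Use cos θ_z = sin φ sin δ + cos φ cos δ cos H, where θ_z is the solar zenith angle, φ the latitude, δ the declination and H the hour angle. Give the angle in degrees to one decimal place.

cos θ_z = sin(-27.2°) sin(-12.1°) + cos(-27.2°) cos(-12.1°) cos(73.60°) = 0.0958 + 0.2455 = 0.3413.
θ_z = arccos(0.3413) = 70.04°.

70.0°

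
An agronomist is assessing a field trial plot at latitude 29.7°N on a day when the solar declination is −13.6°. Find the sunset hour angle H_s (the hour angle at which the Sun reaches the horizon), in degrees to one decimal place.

82.1°

−tan φ tan δ = −(0.5704)(-0.2419) = 0.1380; H_s = arccos(0.1380) = 82.07°.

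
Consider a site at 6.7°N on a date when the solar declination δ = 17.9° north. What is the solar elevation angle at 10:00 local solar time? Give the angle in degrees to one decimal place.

58.7°

Hour angle H = 15° × (10 − 12) = -30.00°.
cos θ_z = sin φ sin δ + cos φ cos δ cos H = (0.1167)(0.3074) + (0.9932)(0.9516)(0.8660) = 0.8544.
θ_z = arccos(0.8544) = 31.31°, so the elevation is 90° − 31.31° = 58.69°.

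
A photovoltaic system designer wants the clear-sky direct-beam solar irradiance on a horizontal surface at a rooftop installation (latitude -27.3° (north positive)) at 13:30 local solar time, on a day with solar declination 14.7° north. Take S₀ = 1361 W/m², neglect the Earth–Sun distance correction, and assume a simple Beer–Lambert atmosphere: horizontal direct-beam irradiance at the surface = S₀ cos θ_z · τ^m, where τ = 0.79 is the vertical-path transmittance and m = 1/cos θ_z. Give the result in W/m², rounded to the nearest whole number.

651 W/m²

Hour angle H = 15° × (13.5 − 12) = 22.50°.
With φ = -27.3°, δ = 14.7°, H = 22.50°: sin φ sin δ = -0.1164, cos φ cos δ cos H = 0.7941, so cos θ_z = 0.6777.
Air mass m = 1/cos θ_z = 1/0.6777 = 1.476; τ^m = 0.79^1.476 = 0.7062.
Surface direct beam = 1361 × 0.6777 × 0.7062 = 651.36 W/m².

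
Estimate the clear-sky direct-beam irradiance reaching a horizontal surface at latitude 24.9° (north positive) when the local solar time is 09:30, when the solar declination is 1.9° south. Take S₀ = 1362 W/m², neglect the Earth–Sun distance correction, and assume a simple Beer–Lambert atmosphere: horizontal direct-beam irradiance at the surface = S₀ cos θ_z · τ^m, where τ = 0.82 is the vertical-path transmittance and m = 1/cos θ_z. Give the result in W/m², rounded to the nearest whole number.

725 W/m²

Hour angle H = 15° × (9.5 − 12) = -37.50°.
cos θ_z = sin(24.9°) sin(-1.9°) + cos(24.9°) cos(-1.9°) cos(-37.50°) = -0.0140 + 0.7192 = 0.7052.
Air mass m = 1/cos θ_z = 1/0.7052 = 1.418; τ^m = 0.82^1.418 = 0.7547.
Surface direct beam = 1362 × 0.7052 × 0.7547 = 724.88 W/m².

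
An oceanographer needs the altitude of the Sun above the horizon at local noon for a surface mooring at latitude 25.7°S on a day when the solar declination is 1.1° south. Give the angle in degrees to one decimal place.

65.4°

At local solar noon the hour angle is zero, so the elevation is 90° − |φ − δ| = 90° − |-25.7° − (-1.1°)| = 90° − 24.6° = 65.4°.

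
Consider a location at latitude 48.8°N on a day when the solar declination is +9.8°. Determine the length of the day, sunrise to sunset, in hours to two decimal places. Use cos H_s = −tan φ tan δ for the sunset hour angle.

cos H_s = −tan(48.8°) · tan(9.8°) = -0.1973, so H_s = arccos(-0.1973) = 101.38°.
Day length = 2 H_s / 15° h⁻¹ = 202.76° / 15 = 13.517 h.

13.52 hours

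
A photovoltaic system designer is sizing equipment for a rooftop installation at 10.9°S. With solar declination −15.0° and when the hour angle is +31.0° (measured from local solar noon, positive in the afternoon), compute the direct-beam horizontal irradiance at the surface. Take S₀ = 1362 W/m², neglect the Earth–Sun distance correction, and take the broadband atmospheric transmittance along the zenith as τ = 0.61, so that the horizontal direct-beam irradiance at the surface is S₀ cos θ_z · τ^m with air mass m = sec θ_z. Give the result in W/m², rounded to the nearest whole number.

662 W/m²

cos θ_z = sin(-10.9°) sin(-15.0°) + cos(-10.9°) cos(-15.0°) cos(31.00°) = 0.0489 + 0.8130 = 0.8619.
Air mass m = 1/cos θ_z = 1/0.8619 = 1.160; τ^m = 0.61^1.160 = 0.5636.
Surface direct beam = 1362 × 0.8619 × 0.5636 = 661.61 W/m².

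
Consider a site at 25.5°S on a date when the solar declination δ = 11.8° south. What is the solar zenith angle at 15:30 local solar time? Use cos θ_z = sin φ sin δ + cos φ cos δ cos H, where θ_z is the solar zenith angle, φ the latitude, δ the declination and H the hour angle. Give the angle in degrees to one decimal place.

51.3°

Hour angle H = 15° × (15.5 − 12) = 52.50°.
cos θ_z = sin(-25.5°) sin(-11.8°) + cos(-25.5°) cos(-11.8°) cos(52.50°) = 0.0880 + 0.5378 = 0.6258.
θ_z = arccos(0.6258) = 51.26°.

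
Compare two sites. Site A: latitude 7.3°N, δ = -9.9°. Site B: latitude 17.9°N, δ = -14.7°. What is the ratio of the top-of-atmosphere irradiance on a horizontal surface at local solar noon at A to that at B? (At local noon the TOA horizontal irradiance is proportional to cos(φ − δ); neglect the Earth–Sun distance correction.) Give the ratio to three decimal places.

1.134

A: cos θ_z = cos(7.3° − (-9.9°)) = 0.9553.
B: cos θ_z = cos(17.9° − (-14.7°)) = 0.8425.
Ratio A/B = 0.9553 / 0.8425 = 1.1339.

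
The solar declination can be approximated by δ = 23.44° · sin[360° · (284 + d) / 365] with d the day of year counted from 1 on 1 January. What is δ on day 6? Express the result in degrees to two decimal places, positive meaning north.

-22.53°

360 × (284 + 6) / 365 = 286.027°; sin(286.027°) = -0.9611.
δ = 23.44 × -0.9611 = -22.528° ≈ -22.53°.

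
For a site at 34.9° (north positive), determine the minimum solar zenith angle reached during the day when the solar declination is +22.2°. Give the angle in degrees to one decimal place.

At local solar noon the hour angle is zero, so the zenith angle is |φ − δ| = |34.9° − (22.2°)| = 12.7°.

12.7°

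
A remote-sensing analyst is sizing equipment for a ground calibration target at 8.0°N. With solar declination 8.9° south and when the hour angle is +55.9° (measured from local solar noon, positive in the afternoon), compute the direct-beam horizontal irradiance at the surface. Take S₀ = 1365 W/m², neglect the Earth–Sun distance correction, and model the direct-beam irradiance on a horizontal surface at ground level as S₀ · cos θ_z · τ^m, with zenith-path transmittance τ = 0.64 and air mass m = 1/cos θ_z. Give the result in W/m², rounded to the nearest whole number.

cos θ_z = sin φ sin δ + cos φ cos δ cos H = (0.1392)(-0.1547) + (0.9903)(0.9880)(0.5606) = 0.5270.
Air mass m = 1/cos θ_z = 1/0.5270 = 1.898; τ^m = 0.64^1.898 = 0.4287.
Surface direct beam = 1365 × 0.5270 × 0.4287 = 308.39 W/m².

308 W/m²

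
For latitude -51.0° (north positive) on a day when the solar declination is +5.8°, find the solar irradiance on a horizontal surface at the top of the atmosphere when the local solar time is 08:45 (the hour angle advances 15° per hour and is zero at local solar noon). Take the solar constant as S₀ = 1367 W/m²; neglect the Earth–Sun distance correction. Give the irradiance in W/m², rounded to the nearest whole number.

457 W/m²

Hour angle H = 15° × (8.75 − 12) = -48.75°.
cos θ_z = sin(-51.0°) sin(5.8°) + cos(-51.0°) cos(5.8°) cos(-48.75°) = -0.0785 + 0.4128 = 0.3343.
Top-of-atmosphere irradiance = S₀ cos θ_z = 1367 × 0.3343 = 456.99 W/m².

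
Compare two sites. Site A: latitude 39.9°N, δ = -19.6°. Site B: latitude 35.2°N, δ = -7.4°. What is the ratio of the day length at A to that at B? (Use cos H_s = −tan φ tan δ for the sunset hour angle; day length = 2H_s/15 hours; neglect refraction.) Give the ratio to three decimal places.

A: H_s = arccos(−tan 39.9° · tan -19.6°) = 72.68°, so 2H_s/15 = 9.6907 h.
B: H_s = arccos(−tan 35.2° · tan -7.4°) = 84.74°, so 2H_s/15 = 11.2987 h.
Ratio A/B = 9.6907 / 11.2987 = 0.8577.

0.858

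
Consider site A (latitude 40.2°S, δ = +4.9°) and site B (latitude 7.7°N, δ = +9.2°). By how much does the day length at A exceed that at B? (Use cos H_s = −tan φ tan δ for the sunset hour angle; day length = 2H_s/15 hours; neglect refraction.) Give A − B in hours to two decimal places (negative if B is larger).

A: H_s = arccos(−tan -40.2° · tan 4.9°) = 85.85°, so 2H_s/15 = 11.4467 h.
B: H_s = arccos(−tan 7.7° · tan 9.2°) = 91.25°, so 2H_s/15 = 12.1667 h.
A − B = 11.4467 − 12.1667 = -0.7200 h.

-0.72 h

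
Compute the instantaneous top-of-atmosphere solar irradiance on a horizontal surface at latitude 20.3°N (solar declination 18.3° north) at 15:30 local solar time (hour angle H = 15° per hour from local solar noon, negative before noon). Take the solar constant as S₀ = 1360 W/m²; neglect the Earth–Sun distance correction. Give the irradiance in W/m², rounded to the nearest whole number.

Hour angle H = 15° × (15.5 − 12) = 52.50°.
cos θ_z = sin φ sin δ + cos φ cos δ cos H = (0.3469)(0.3140) + (0.9379)(0.9494)(0.6088) = 0.6510.
Top-of-atmosphere irradiance = S₀ cos θ_z = 1360 × 0.6510 = 885.36 W/m².

885 W/m²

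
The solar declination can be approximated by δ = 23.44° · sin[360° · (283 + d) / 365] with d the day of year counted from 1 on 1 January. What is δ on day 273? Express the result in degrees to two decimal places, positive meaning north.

-3.42°

360 × (283 + 273) / 365 = 548.384°; sin(548.384°) = -0.1458.
δ = 23.44 × -0.1458 = -3.418° ≈ -3.42°.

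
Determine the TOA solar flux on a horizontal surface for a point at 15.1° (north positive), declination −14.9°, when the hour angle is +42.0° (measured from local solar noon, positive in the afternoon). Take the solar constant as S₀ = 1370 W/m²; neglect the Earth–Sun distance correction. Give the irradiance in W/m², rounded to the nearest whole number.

With φ = 15.1°, δ = -14.9°, H = 42.00°: sin φ sin δ = -0.0670, cos φ cos δ cos H = 0.6934, so cos θ_z = 0.6264.
Top-of-atmosphere irradiance = S₀ cos θ_z = 1370 × 0.6264 = 858.17 W/m².

858 W/m²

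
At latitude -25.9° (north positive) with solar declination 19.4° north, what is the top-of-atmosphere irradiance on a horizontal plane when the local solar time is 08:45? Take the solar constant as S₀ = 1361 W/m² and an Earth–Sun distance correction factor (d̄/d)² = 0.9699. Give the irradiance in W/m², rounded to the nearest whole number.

Hour angle H = 15° × (8.75 − 12) = -48.75°.
With φ = -25.9°, δ = 19.4°, H = -48.75°: sin φ sin δ = -0.1451, cos φ cos δ cos H = 0.5594, so cos θ_z = 0.4143.
Top-of-atmosphere irradiance = S₀ (d̄/d)² cos θ_z = 1361 × 0.9699 × 0.4143 = 546.89 W/m².

547 W/m²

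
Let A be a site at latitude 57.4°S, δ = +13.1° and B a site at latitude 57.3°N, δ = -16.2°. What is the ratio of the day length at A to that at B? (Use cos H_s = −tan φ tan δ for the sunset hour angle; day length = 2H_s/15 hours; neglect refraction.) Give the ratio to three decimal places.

A: H_s = arccos(−tan -57.4° · tan 13.1°) = 68.66°, so 2H_s/15 = 9.1547 h.
B: H_s = arccos(−tan 57.3° · tan -16.2°) = 63.09°, so 2H_s/15 = 8.4120 h.
Ratio A/B = 9.1547 / 8.4120 = 1.0883.

1.088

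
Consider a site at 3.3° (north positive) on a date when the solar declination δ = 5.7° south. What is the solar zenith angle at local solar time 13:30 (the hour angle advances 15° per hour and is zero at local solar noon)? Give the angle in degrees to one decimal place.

24.2°

Hour angle H = 15° × (13.5 − 12) = 22.50°.
With φ = 3.3°, δ = -5.7°, H = 22.50°: sin φ sin δ = -0.0057, cos φ cos δ cos H = 0.9178, so cos θ_z = 0.9121.
θ_z = arccos(0.9121) = 24.20°.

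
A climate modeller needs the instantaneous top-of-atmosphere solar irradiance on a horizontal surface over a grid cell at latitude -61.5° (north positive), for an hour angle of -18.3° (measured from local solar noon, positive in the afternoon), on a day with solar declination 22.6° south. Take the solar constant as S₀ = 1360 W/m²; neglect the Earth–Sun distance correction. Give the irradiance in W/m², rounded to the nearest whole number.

1028 W/m²

With φ = -61.5°, δ = -22.6°, H = -18.30°: sin φ sin δ = 0.3377, cos φ cos δ cos H = 0.4182, so cos θ_z = 0.7559.
Top-of-atmosphere irradiance = S₀ cos θ_z = 1360 × 0.7559 = 1028.02 W/m².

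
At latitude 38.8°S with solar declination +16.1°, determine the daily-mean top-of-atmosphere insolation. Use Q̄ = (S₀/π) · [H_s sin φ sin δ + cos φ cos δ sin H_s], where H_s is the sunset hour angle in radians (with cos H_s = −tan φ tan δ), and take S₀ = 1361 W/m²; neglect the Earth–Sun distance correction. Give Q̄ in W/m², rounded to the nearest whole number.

215 W/m²

cos H_s = −tan(-38.8°) · tan(16.1°) = 0.2321, so H_s = arccos(0.2321) = 76.58°. In radians, H_s = 1.3366.
H_s sin φ sin δ = 1.3366 × -0.6266 × 0.2773 = -0.2322.
cos φ cos δ sin H_s = 0.7793 × 0.9608 × 0.9727 = 0.7283.
Q̄ = (1361/π) × (-0.2322 + 0.7283) = 433.22 × 0.4961 = 214.92 W/m².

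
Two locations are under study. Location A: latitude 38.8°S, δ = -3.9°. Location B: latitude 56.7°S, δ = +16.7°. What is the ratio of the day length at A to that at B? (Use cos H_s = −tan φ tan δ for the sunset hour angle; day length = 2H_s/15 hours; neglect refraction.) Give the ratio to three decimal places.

1.483

A: H_s = arccos(−tan -38.8° · tan -3.9°) = 93.14°, so 2H_s/15 = 12.4187 h.
B: H_s = arccos(−tan -56.7° · tan 16.7°) = 62.82°, so 2H_s/15 = 8.3760 h.
Ratio A/B = 12.4187 / 8.3760 = 1.4827.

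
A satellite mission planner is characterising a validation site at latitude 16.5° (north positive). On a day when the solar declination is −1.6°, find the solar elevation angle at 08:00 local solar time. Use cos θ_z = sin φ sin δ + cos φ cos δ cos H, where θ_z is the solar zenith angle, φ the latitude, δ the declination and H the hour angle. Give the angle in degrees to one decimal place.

28.1°

Hour angle H = 15° × (8 − 12) = -60.00°.
With φ = 16.5°, δ = -1.6°, H = -60.00°: sin φ sin δ = -0.0079, cos φ cos δ cos H = 0.4792, so cos θ_z = 0.4713.
θ_z = arccos(0.4713) = 61.88°, so the elevation is 90° − 61.88° = 28.12°.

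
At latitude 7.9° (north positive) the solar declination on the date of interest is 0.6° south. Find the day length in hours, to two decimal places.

−tan φ tan δ = −(0.1388)(-0.0105) = 0.0015; H_s = arccos(0.0015) = 89.91°.
Day length = 2 H_s / 15° h⁻¹ = 179.82° / 15 = 11.988 h.

11.99 hours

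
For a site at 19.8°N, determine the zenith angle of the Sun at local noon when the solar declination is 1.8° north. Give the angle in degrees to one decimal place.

At local solar noon the hour angle is zero, so the zenith angle is |φ − δ| = |19.8° − (1.8°)| = 18.0°.

18.0°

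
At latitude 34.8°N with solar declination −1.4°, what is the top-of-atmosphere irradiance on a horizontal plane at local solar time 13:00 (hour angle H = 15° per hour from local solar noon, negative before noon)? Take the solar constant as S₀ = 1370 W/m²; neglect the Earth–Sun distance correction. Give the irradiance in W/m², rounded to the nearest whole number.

1067 W/m²

Hour angle H = 15° × (13 − 12) = 15.00°.
With φ = 34.8°, δ = -1.4°, H = 15.00°: sin φ sin δ = -0.0139, cos φ cos δ cos H = 0.7929, so cos θ_z = 0.7790.
Top-of-atmosphere irradiance = S₀ cos θ_z = 1370 × 0.7790 = 1067.23 W/m².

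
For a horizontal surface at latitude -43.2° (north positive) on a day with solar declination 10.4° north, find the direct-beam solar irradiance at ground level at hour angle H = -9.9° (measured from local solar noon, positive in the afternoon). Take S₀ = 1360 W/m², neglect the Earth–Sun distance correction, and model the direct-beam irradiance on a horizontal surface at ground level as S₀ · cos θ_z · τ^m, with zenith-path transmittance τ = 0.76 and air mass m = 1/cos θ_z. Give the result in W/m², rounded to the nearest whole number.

495 W/m²

cos θ_z = sin φ sin δ + cos φ cos δ cos H = (-0.6845)(0.1805) + (0.7290)(0.9836)(0.9851) = 0.5828.
Air mass m = 1/cos θ_z = 1/0.5828 = 1.716; τ^m = 0.76^1.716 = 0.6244.
Surface direct beam = 1360 × 0.5828 × 0.6244 = 494.90 W/m².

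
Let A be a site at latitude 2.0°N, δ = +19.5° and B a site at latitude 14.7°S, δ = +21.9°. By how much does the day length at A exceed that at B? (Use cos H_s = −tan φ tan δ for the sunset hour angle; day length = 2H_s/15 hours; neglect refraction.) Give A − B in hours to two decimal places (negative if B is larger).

A: H_s = arccos(−tan 2.0° · tan 19.5°) = 90.71°, so 2H_s/15 = 12.0947 h.
B: H_s = arccos(−tan -14.7° · tan 21.9°) = 83.95°, so 2H_s/15 = 11.1933 h.
A − B = 12.0947 − 11.1933 = 0.9014 h.

+0.90 h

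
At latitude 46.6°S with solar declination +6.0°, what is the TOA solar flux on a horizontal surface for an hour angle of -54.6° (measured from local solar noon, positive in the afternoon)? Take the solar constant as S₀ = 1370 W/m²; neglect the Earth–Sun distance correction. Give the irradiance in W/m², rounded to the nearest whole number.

cos θ_z = sin φ sin δ + cos φ cos δ cos H = (-0.7266)(0.1045) + (0.6871)(0.9945)(0.5793) = 0.3199.
Top-of-atmosphere irradiance = S₀ cos θ_z = 1370 × 0.3199 = 438.26 W/m².

438 W/m²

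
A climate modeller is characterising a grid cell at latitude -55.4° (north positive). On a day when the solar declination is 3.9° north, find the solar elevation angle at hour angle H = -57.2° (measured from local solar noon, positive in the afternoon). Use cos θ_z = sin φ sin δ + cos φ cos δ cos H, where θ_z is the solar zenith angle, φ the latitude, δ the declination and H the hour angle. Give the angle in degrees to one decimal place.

14.5°

cos θ_z = sin(-55.4°) sin(3.9°) + cos(-55.4°) cos(3.9°) cos(-57.20°) = -0.0560 + 0.3069 = 0.2509.
θ_z = arccos(0.2509) = 75.47°, so the elevation is 90° − 75.47° = 14.53°.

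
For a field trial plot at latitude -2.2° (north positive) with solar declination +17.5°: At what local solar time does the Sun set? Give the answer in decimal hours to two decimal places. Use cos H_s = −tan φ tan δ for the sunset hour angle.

The sunset hour angle satisfies cos H_s = −tan φ tan δ = 0.0121, giving H_s = 89.31°.
Sunset is at 12 + H_s/15 = 12 + 5.954 = 17.954 h local solar time.

17.95 h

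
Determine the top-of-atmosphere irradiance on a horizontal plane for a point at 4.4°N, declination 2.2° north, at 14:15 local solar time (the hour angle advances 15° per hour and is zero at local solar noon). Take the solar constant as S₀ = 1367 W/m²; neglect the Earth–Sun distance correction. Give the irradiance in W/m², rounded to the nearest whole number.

1136 W/m²

Hour angle H = 15° × (14.25 − 12) = 33.75°.
cos θ_z = sin(4.4°) sin(2.2°) + cos(4.4°) cos(2.2°) cos(33.75°) = 0.0029 + 0.8284 = 0.8313.
Top-of-atmosphere irradiance = S₀ cos θ_z = 1367 × 0.8313 = 1136.39 W/m².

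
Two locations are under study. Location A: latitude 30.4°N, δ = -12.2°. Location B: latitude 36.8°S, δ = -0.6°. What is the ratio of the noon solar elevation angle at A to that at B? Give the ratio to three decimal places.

0.881

A: 90° − |30.4 − (-12.2)| = 47.40°.
B: 90° − |-36.8 − (-0.6)| = 53.80°.
Ratio A/B = 47.4000 / 53.8000 = 0.8810.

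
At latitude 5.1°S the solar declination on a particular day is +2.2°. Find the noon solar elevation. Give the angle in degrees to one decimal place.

82.7°

At local solar noon the hour angle is zero, so the elevation is 90° − |φ − δ| = 90° − |-5.1° − (2.2°)| = 90° − 7.3° = 82.7°.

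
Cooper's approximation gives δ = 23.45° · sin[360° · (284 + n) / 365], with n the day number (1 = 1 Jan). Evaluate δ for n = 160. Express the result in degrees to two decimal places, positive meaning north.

360 × (284 + 160) / 365 = 437.918°; sin(437.918°) = 0.9778.
δ = 23.45 × 0.9778 = 22.929° ≈ +22.93°.

+22.93°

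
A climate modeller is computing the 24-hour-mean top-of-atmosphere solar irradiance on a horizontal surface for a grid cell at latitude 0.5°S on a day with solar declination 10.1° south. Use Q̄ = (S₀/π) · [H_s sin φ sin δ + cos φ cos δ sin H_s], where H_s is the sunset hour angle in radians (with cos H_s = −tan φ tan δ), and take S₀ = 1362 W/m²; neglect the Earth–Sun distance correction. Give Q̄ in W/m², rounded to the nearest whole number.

428 W/m²

−tan φ tan δ = −(-0.0087)(-0.1781) = -0.0015; H_s = arccos(-0.0015) = 90.09°. In radians, H_s = 1.5724.
H_s sin φ sin δ = 1.5724 × -0.0087 × -0.1754 = 0.0024.
cos φ cos δ sin H_s = 1.0000 × 0.9845 × 1.0000 = 0.9845.
Q̄ = (1362/π) × (0.0024 + 0.9845) = 433.54 × 0.9869 = 427.86 W/m².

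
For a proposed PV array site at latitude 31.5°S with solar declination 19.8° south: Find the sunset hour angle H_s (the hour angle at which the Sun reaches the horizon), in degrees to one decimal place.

−tan φ tan δ = −(-0.6128)(-0.3600) = -0.2206; H_s = arccos(-0.2206) = 102.74°.

102.7°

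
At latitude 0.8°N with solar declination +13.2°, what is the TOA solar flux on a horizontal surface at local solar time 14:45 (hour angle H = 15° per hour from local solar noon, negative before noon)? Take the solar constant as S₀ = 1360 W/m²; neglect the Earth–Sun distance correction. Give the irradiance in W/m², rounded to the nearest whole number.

Hour angle H = 15° × (14.75 − 12) = 41.25°.
With φ = 0.8°, δ = 13.2°, H = 41.25°: sin φ sin δ = 0.0032, cos φ cos δ cos H = 0.7319, so cos θ_z = 0.7351.
Top-of-atmosphere irradiance = S₀ cos θ_z = 1360 × 0.7351 = 999.74 W/m².

1000 W/m²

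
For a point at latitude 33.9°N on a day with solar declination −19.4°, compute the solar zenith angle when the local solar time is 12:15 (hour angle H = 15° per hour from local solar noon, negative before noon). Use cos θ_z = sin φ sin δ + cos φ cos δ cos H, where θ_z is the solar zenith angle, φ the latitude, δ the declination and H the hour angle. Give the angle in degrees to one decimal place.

Hour angle H = 15° × (12.25 − 12) = 3.75°.
cos θ_z = sin φ sin δ + cos φ cos δ cos H = (0.5577)(-0.3322) + (0.8300)(0.9432)(0.9979) = 0.5959.
θ_z = arccos(0.5959) = 53.42°.

53.4°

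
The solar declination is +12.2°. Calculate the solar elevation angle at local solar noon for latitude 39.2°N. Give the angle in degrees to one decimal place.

At local solar noon the hour angle is zero, so the elevation is 90° − |φ − δ| = 90° − |39.2° − (12.2°)| = 90° − 27.0° = 63.0°.

63.0°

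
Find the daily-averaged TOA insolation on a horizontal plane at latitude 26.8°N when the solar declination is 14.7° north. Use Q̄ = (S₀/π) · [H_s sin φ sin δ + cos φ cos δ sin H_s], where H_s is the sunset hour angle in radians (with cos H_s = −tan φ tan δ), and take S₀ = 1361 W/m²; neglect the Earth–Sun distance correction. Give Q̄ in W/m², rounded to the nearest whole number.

455 W/m²

The sunset hour angle satisfies cos H_s = −tan φ tan δ = -0.1325, giving H_s = 97.61°. In radians, H_s = 1.7036.
H_s sin φ sin δ = 1.7036 × 0.4509 × 0.2538 = 0.1950.
cos φ cos δ sin H_s = 0.8926 × 0.9673 × 0.9912 = 0.8558.
Q̄ = (1361/π) × (0.1950 + 0.8558) = 433.22 × 1.0508 = 455.23 W/m².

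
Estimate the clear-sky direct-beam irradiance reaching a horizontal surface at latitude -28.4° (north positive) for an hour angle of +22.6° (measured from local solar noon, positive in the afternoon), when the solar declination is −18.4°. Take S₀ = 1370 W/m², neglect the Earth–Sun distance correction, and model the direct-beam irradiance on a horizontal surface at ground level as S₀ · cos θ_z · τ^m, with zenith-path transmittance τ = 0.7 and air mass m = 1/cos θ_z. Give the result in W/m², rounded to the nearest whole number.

cos θ_z = sin(-28.4°) sin(-18.4°) + cos(-28.4°) cos(-18.4°) cos(22.60°) = 0.1501 + 0.7706 = 0.9207.
Air mass m = 1/cos θ_z = 1/0.9207 = 1.086; τ^m = 0.7^1.086 = 0.6789.
Surface direct beam = 1370 × 0.9207 × 0.6789 = 856.34 W/m².

856 W/m²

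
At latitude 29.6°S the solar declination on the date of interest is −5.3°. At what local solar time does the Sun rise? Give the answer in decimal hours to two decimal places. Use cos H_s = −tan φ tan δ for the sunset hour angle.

−tan φ tan δ = −(-0.5681)(-0.0928) = -0.0527; H_s = arccos(-0.0527) = 93.02°.
Sunrise is at 12 − H_s/15 = 12 − 6.201 = 5.799 h local solar time.

5.80 h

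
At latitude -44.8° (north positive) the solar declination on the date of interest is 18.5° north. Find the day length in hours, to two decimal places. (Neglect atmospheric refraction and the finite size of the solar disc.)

cos H_s = −tan(-44.8°) · tan(18.5°) = 0.3323, so H_s = arccos(0.3323) = 70.59°.
Day length = 2 H_s / 15° h⁻¹ = 141.18° / 15 = 9.412 h.

9.41 hours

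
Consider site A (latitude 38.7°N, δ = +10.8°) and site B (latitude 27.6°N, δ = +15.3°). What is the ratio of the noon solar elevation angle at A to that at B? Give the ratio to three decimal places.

0.799

A: 90° − |38.7 − (10.8)| = 62.10°.
B: 90° − |27.6 − (15.3)| = 77.70°.
Ratio A/B = 62.1000 / 77.7000 = 0.7992.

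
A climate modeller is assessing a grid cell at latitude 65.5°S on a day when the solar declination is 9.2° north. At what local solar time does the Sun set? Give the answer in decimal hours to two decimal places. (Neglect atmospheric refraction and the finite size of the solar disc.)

−tan φ tan δ = −(-2.1943)(0.1620) = 0.3555; H_s = arccos(0.3555) = 69.18°.
Sunset is at 12 + H_s/15 = 12 + 4.612 = 16.612 h local solar time.

16.61 h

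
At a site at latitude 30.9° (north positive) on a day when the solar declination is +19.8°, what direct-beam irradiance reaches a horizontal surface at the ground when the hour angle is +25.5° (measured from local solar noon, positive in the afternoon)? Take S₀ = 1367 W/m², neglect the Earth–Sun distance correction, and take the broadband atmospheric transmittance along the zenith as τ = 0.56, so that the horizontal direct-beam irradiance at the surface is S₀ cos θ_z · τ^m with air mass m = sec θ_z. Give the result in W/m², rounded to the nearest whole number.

649 W/m²

cos θ_z = sin(30.9°) sin(19.8°) + cos(30.9°) cos(19.8°) cos(25.50°) = 0.1740 + 0.7287 = 0.9027.
Air mass m = 1/cos θ_z = 1/0.9027 = 1.108; τ^m = 0.56^1.108 = 0.5260.
Surface direct beam = 1367 × 0.9027 × 0.5260 = 649.08 W/m².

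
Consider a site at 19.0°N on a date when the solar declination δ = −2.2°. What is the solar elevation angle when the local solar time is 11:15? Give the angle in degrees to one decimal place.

66.1°

Hour angle H = 15° × (11.25 − 12) = -11.25°.
cos θ_z = sin φ sin δ + cos φ cos δ cos H = (0.3256)(-0.0384) + (0.9455)(0.9993)(0.9808) = 0.9142.
θ_z = arccos(0.9142) = 23.91°, so the elevation is 90° − 23.91° = 66.09°.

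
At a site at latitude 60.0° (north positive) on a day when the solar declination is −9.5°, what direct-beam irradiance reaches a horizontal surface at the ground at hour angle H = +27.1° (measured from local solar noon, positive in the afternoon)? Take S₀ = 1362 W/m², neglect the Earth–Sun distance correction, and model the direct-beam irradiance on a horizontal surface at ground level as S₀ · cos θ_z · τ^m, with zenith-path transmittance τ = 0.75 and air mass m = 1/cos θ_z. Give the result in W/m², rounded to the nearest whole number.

cos θ_z = sin(60.0°) sin(-9.5°) + cos(60.0°) cos(-9.5°) cos(27.10°) = -0.1429 + 0.4390 = 0.2961.
Air mass m = 1/cos θ_z = 1/0.2961 = 3.377; τ^m = 0.75^3.377 = 0.3785.
Surface direct beam = 1362 × 0.2961 × 0.3785 = 152.64 W/m².

153 W/m²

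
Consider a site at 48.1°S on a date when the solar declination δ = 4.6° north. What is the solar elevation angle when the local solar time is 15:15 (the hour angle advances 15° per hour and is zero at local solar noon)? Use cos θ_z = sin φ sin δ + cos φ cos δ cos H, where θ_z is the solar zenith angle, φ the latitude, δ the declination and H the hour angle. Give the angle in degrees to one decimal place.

Hour angle H = 15° × (15.25 − 12) = 48.75°.
With φ = -48.1°, δ = 4.6°, H = 48.75°: sin φ sin δ = -0.0597, cos φ cos δ cos H = 0.4389, so cos θ_z = 0.3792.
θ_z = arccos(0.3792) = 67.72°, so the elevation is 90° − 67.72° = 22.28°.

22.3°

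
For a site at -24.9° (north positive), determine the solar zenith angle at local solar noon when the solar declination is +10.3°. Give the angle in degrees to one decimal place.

35.2°

At local solar noon the hour angle is zero, so the zenith angle is |φ − δ| = |-24.9° − (10.3°)| = 35.2°.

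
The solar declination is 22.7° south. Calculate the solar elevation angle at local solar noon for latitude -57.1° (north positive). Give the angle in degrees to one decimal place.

At local solar noon the hour angle is zero, so the elevation is 90° − |φ − δ| = 90° − |-57.1° − (-22.7°)| = 90° − 34.4° = 55.6°.

55.6°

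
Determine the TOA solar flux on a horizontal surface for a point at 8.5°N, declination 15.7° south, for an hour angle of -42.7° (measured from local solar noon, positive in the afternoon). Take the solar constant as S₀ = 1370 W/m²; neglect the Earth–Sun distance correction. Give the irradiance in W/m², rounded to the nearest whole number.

904 W/m²

cos θ_z = sin(8.5°) sin(-15.7°) + cos(8.5°) cos(-15.7°) cos(-42.70°) = -0.0400 + 0.6997 = 0.6597.
Top-of-atmosphere irradiance = S₀ cos θ_z = 1370 × 0.6597 = 903.79 W/m².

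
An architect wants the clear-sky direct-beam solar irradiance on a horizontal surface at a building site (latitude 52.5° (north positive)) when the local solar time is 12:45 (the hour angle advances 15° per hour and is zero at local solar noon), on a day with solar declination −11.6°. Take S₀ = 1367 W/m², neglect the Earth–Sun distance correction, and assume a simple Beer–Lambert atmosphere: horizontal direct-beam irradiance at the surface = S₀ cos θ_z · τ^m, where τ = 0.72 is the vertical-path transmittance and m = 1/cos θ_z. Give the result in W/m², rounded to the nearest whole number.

269 W/m²

Hour angle H = 15° × (12.75 − 12) = 11.25°.
cos θ_z = sin φ sin δ + cos φ cos δ cos H = (0.7934)(-0.2011) + (0.6088)(0.9796)(0.9808) = 0.4254.
Air mass m = 1/cos θ_z = 1/0.4254 = 2.351; τ^m = 0.72^2.351 = 0.4619.
Surface direct beam = 1367 × 0.4254 × 0.4619 = 268.60 W/m².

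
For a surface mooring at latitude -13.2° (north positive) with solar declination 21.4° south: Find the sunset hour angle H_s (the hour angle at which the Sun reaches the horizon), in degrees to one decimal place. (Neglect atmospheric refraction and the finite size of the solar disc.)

−tan φ tan δ = −(-0.2345)(-0.3919) = -0.0919; H_s = arccos(-0.0919) = 95.27°.

95.3°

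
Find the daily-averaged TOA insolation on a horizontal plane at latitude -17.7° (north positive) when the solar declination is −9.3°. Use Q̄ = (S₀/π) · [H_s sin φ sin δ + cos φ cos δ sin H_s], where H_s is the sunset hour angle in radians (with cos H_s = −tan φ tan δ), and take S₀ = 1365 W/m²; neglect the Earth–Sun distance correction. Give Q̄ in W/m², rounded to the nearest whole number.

The sunset hour angle satisfies cos H_s = −tan φ tan δ = -0.0523, giving H_s = 93.00°. In radians, H_s = 1.6232.
H_s sin φ sin δ = 1.6232 × -0.3040 × -0.1616 = 0.0797.
cos φ cos δ sin H_s = 0.9527 × 0.9869 × 0.9986 = 0.9389.
Q̄ = (1365/π) × (0.0797 + 0.9389) = 434.49 × 1.0186 = 442.57 W/m².

443 W/m²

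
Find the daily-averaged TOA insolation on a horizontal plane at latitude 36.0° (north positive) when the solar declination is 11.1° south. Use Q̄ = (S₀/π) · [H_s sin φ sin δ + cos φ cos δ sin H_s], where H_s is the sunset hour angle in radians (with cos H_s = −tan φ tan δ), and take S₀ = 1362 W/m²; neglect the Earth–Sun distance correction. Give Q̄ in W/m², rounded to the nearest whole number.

cos H_s = −tan(36.0°) · tan(-11.1°) = 0.1425, so H_s = arccos(0.1425) = 81.81°. In radians, H_s = 1.4279.
H_s sin φ sin δ = 1.4279 × 0.5878 × -0.1925 = -0.1616.
cos φ cos δ sin H_s = 0.8090 × 0.9813 × 0.9898 = 0.7858.
Q̄ = (1362/π) × (-0.1616 + 0.7858) = 433.54 × 0.6242 = 270.62 W/m².

271 W/m²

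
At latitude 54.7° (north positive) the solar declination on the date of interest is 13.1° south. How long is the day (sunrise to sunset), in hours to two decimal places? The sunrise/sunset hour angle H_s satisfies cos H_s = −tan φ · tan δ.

9.44 hours

The sunset hour angle satisfies cos H_s = −tan φ tan δ = 0.3287, giving H_s = 70.81°.
Day length = 2 H_s / 15° h⁻¹ = 141.62° / 15 = 9.441 h.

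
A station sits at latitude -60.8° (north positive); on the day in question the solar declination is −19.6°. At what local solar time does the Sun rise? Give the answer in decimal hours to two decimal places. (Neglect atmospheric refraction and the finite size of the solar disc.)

3.36 h

cos H_s = −tan(-60.8°) · tan(-19.6°) = -0.6371, so H_s = arccos(-0.6371) = 129.58°.
Sunrise is at 12 − H_s/15 = 12 − 8.639 = 3.361 h local solar time.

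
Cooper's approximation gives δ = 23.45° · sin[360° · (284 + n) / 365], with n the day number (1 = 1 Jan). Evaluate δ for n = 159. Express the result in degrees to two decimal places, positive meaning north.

+22.84°

360 × (284 + 159) / 365 = 436.932°; sin(436.932°) = 0.9741.
δ = 23.45 × 0.9741 = 22.843° ≈ +22.84°.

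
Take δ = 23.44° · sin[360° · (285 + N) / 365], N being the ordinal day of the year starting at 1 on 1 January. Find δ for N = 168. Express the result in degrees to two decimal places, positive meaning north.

360 × (285 + 168) / 365 = 446.795°; sin(446.795°) = 0.9984.
δ = 23.44 × 0.9984 = 23.402° ≈ +23.40°.

+23.40°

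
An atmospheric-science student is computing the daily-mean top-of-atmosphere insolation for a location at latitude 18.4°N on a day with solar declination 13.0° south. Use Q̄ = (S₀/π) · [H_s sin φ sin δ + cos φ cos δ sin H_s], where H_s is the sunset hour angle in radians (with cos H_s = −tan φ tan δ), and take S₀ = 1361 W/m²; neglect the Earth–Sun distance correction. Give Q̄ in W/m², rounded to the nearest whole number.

The sunset hour angle satisfies cos H_s = −tan φ tan δ = 0.0768, giving H_s = 85.60°. In radians, H_s = 1.4940.
H_s sin φ sin δ = 1.4940 × 0.3156 × -0.2250 = -0.1061.
cos φ cos δ sin H_s = 0.9489 × 0.9744 × 0.9971 = 0.9219.
Q̄ = (1361/π) × (-0.1061 + 0.9219) = 433.22 × 0.8158 = 353.42 W/m².

353 W/m²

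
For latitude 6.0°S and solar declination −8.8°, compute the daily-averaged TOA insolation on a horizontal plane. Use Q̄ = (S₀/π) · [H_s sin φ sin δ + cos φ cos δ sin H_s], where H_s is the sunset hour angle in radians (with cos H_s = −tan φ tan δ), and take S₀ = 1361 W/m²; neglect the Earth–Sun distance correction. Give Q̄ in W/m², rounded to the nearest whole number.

−tan φ tan δ = −(-0.1051)(-0.1548) = -0.0163; H_s = arccos(-0.0163) = 90.93°. In radians, H_s = 1.5870.
H_s sin φ sin δ = 1.5870 × -0.1045 × -0.1530 = 0.0254.
cos φ cos δ sin H_s = 0.9945 × 0.9882 × 0.9999 = 0.9827.
Q̄ = (1361/π) × (0.0254 + 0.9827) = 433.22 × 1.0081 = 436.73 W/m².

437 W/m²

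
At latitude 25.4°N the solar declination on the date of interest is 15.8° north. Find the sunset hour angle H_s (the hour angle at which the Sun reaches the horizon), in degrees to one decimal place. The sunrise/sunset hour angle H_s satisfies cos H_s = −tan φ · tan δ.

The sunset hour angle satisfies cos H_s = −tan φ tan δ = -0.1344, giving H_s = 97.72°.

97.7°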